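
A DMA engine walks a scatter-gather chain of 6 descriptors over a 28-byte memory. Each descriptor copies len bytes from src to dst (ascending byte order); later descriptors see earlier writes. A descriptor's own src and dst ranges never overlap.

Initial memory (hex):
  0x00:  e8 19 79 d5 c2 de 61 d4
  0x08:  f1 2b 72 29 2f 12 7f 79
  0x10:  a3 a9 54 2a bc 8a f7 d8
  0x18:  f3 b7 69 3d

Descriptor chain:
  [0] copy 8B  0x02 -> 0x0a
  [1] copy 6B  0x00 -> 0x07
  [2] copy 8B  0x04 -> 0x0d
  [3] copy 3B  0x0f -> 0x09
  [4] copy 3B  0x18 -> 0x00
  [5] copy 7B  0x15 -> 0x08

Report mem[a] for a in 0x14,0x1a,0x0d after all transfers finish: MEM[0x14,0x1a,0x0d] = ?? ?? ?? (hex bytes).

  after D0: wrote 8B at 0x0a = 79d5c2de61d4f12b
  after D1: wrote 6B at 0x07 = e81979d5c2de
  after D2: wrote 8B at 0x0d = c2de61e81979d5c2
  after D3: wrote 3B at 0x09 = 61e819
  after D4: wrote 3B at 0x00 = f3b769
  after D5: wrote 7B at 0x08 = 8af7d8f3b7693d
query mem[0x14]=0xc2, mem[0x1a]=0x69, mem[0x0d]=0x69

MEM[0x14,0x1a,0x0d] = c2 69 69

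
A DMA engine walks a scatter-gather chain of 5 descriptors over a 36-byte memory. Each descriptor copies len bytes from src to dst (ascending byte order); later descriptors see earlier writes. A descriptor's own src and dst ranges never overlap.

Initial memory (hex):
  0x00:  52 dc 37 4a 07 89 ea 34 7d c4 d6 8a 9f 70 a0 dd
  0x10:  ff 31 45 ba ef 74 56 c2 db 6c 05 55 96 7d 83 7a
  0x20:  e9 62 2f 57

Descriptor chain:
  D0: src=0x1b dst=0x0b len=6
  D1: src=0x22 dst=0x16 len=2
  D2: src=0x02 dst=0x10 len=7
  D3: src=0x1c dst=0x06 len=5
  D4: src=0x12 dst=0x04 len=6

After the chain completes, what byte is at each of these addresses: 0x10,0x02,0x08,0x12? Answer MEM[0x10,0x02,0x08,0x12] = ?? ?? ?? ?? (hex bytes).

[0] 0x1b->0x0b len=6 : 55 96 7d 83 7a e9
[1] 0x22->0x16 len=2 : 2f 57
[2] 0x02->0x10 len=7 : 37 4a 07 89 ea 34 7d
[3] 0x1c->0x06 len=5 : 96 7d 83 7a e9
[4] 0x12->0x04 len=6 : 07 89 ea 34 7d 57
query mem[0x10]=0x37, mem[0x02]=0x37, mem[0x08]=0x7d, mem[0x12]=0x07

MEM[0x10,0x02,0x08,0x12] = 37 37 7d 07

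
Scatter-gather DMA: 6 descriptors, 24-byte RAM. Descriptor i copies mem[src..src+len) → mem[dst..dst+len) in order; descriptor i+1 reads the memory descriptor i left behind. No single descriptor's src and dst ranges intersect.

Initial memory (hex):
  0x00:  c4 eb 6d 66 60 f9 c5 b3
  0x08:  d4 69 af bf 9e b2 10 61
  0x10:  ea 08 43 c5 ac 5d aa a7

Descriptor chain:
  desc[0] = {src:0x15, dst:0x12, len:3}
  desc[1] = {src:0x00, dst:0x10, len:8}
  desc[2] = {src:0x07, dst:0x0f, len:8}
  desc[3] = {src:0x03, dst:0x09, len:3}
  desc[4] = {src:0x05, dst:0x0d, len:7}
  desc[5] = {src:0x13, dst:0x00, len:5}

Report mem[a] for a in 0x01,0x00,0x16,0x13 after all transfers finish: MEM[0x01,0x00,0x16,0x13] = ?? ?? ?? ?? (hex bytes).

  after D0: wrote 3B at 0x12 = 5daaa7
  after D1: wrote 8B at 0x10 = c4eb6d6660f9c5b3
  after D2: wrote 8B at 0x0f = b3d469afbf9eb210
  after D3: wrote 3B at 0x09 = 6660f9
  after D4: wrote 7B at 0x0d = f9c5b3d46660f9
  after D5: wrote 5B at 0x00 = f99eb210b3
query mem[0x01]=0x9e, mem[0x00]=0xf9, mem[0x16]=0x10, mem[0x13]=0xf9

MEM[0x01,0x00,0x16,0x13] = 9e f9 10 f9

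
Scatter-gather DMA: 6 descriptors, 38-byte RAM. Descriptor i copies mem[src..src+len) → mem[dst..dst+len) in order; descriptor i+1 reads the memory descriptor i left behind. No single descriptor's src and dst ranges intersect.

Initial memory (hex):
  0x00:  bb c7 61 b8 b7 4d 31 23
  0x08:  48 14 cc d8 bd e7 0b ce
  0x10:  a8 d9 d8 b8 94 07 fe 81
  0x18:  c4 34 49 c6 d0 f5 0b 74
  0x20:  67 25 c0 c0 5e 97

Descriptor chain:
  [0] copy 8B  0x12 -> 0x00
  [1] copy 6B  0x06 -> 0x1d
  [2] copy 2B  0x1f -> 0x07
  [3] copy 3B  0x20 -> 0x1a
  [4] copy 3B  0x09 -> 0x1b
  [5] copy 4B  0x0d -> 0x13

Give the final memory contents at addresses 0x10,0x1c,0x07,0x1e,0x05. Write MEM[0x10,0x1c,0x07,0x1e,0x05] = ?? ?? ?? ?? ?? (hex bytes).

D0: mem[0x00..0x07] <- [d8 b8 94 07 fe 81 c4 34]
D1: mem[0x1d..0x22] <- [c4 34 48 14 cc d8]
D2: mem[0x07..0x08] <- [48 14]
D3: mem[0x1a..0x1c] <- [14 cc d8]
D4: mem[0x1b..0x1d] <- [14 cc d8]
D5: mem[0x13..0x16] <- [e7 0b ce a8]
query mem[0x10]=0xa8, mem[0x1c]=0xcc, mem[0x07]=0x48, mem[0x1e]=0x34, mem[0x05]=0x81

MEM[0x10,0x1c,0x07,0x1e,0x05] = a8 cc 48 34 81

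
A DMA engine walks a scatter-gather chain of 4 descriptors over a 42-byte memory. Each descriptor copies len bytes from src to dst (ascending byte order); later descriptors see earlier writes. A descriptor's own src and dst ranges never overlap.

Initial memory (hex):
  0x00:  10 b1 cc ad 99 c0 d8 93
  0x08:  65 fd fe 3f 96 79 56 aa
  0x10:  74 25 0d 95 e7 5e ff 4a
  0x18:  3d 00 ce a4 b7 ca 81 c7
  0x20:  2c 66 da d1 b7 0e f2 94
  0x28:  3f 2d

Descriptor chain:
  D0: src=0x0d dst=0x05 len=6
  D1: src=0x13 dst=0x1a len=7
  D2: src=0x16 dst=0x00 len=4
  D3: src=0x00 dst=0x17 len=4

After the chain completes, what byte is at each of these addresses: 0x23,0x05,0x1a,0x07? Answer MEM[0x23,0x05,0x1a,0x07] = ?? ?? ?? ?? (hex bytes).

MEM[0x23,0x05,0x1a,0x07] = d1 79 00 aa

  after D0: wrote 6B at 0x05 = 7956aa74250d
  after D1: wrote 7B at 0x1a = 95e75eff4a3d00
  after D2: wrote 4B at 0x00 = ff4a3d00
  after D3: wrote 4B at 0x17 = ff4a3d00
query mem[0x23]=0xd1, mem[0x05]=0x79, mem[0x1a]=0x00, mem[0x07]=0xaa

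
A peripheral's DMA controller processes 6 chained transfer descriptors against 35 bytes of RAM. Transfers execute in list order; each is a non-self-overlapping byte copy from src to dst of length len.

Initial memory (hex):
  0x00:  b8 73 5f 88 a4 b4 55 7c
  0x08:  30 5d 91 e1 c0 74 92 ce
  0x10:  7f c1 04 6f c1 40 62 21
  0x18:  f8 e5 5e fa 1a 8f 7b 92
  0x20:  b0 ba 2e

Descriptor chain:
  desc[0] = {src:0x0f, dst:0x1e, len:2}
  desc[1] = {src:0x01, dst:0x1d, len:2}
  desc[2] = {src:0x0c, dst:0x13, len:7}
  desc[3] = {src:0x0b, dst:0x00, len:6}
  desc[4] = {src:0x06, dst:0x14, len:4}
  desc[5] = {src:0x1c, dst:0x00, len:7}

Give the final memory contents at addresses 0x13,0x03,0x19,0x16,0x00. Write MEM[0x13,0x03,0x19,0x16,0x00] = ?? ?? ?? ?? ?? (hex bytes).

MEM[0x13,0x03,0x19,0x16,0x00] = c0 7f 04 30 1a

D0: mem[0x1e..0x1f] <- [ce 7f]
D1: mem[0x1d..0x1e] <- [73 5f]
D2: mem[0x13..0x19] <- [c0 74 92 ce 7f c1 04]
D3: mem[0x00..0x05] <- [e1 c0 74 92 ce 7f]
D4: mem[0x14..0x17] <- [55 7c 30 5d]
D5: mem[0x00..0x06] <- [1a 73 5f 7f b0 ba 2e]
query mem[0x13]=0xc0, mem[0x03]=0x7f, mem[0x19]=0x04, mem[0x16]=0x30, mem[0x00]=0x1a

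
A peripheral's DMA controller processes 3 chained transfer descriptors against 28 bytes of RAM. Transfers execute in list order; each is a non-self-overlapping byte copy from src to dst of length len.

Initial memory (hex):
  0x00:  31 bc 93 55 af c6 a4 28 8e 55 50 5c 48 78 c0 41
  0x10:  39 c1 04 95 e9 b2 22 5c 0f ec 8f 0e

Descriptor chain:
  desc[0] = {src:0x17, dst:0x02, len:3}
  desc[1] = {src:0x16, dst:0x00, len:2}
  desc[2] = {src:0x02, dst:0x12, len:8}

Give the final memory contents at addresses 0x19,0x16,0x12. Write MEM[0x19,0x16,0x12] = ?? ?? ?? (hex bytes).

MEM[0x19,0x16,0x12] = 55 a4 5c

  after D0: wrote 3B at 0x02 = 5c0fec
  after D1: wrote 2B at 0x00 = 225c
  after D2: wrote 8B at 0x12 = 5c0fecc6a4288e55
query mem[0x19]=0x55, mem[0x16]=0xa4, mem[0x12]=0x5c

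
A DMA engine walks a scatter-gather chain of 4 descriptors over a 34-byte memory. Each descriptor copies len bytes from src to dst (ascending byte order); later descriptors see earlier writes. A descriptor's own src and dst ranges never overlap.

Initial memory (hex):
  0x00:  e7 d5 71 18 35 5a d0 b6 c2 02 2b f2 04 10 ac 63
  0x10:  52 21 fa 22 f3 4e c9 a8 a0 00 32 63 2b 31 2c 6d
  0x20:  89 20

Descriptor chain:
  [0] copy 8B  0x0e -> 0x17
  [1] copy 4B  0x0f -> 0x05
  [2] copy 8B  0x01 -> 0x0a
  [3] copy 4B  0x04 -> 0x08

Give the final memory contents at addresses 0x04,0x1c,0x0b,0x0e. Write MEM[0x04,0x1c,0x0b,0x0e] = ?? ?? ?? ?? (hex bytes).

MEM[0x04,0x1c,0x0b,0x0e] = 35 22 21 63

#0 dst[0x17+8] := {0xac,0x63,0x52,0x21,0xfa,0x22,0xf3,0x4e}
#1 dst[0x05+4] := {0x63,0x52,0x21,0xfa}
#2 dst[0x0a+8] := {0xd5,0x71,0x18,0x35,0x63,0x52,0x21,0xfa}
#3 dst[0x08+4] := {0x35,0x63,0x52,0x21}
query mem[0x04]=0x35, mem[0x1c]=0x22, mem[0x0b]=0x21, mem[0x0e]=0x63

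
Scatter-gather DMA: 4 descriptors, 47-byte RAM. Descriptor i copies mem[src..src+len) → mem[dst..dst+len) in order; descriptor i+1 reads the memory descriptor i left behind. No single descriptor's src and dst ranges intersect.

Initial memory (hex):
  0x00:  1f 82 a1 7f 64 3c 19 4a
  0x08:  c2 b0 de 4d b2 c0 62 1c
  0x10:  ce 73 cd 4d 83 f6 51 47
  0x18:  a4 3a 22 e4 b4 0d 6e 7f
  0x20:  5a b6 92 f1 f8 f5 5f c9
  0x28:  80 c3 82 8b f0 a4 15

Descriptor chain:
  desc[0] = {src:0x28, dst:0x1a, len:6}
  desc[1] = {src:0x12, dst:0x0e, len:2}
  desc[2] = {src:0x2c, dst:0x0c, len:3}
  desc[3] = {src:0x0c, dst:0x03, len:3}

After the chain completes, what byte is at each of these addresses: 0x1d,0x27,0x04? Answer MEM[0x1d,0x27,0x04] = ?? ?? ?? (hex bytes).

[0] 0x28->0x1a len=6 : 80 c3 82 8b f0 a4
[1] 0x12->0x0e len=2 : cd 4d
[2] 0x2c->0x0c len=3 : f0 a4 15
[3] 0x0c->0x03 len=3 : f0 a4 15
query mem[0x1d]=0x8b, mem[0x27]=0xc9, mem[0x04]=0xa4

MEM[0x1d,0x27,0x04] = 8b c9 a4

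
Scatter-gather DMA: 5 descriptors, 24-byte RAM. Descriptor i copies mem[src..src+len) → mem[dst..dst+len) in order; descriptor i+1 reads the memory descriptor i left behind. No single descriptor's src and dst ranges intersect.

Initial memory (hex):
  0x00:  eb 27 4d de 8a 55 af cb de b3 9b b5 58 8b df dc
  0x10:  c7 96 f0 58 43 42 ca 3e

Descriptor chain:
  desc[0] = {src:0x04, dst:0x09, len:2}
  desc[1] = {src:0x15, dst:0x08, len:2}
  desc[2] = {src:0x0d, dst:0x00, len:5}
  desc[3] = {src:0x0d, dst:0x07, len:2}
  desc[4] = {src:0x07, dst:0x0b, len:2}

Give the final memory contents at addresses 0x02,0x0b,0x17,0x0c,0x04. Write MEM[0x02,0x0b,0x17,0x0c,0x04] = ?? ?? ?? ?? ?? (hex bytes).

MEM[0x02,0x0b,0x17,0x0c,0x04] = dc 8b 3e df 96

[0] 0x04->0x09 len=2 : 8a 55
[1] 0x15->0x08 len=2 : 42 ca
[2] 0x0d->0x00 len=5 : 8b df dc c7 96
[3] 0x0d->0x07 len=2 : 8b df
[4] 0x07->0x0b len=2 : 8b df
query mem[0x02]=0xdc, mem[0x0b]=0x8b, mem[0x17]=0x3e, mem[0x0c]=0xdf, mem[0x04]=0x96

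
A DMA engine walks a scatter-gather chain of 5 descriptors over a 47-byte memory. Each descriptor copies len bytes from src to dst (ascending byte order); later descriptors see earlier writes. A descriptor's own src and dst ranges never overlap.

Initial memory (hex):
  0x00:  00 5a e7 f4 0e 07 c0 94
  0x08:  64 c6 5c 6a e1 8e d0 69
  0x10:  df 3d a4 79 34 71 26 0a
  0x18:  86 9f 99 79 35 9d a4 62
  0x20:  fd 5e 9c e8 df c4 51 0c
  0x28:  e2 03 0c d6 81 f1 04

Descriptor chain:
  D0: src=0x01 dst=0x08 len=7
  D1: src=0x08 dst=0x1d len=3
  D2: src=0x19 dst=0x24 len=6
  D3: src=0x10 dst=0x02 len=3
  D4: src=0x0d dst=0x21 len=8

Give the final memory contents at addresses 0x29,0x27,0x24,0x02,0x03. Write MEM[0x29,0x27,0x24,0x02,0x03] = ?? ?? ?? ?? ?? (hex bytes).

[0] 0x01->0x08 len=7 : 5a e7 f4 0e 07 c0 94
[1] 0x08->0x1d len=3 : 5a e7 f4
[2] 0x19->0x24 len=6 : 9f 99 79 35 5a e7
[3] 0x10->0x02 len=3 : df 3d a4
[4] 0x0d->0x21 len=8 : c0 94 69 df 3d a4 79 34
query mem[0x29]=0xe7, mem[0x27]=0x79, mem[0x24]=0xdf, mem[0x02]=0xdf, mem[0x03]=0x3d

MEM[0x29,0x27,0x24,0x02,0x03] = e7 79 df df 3d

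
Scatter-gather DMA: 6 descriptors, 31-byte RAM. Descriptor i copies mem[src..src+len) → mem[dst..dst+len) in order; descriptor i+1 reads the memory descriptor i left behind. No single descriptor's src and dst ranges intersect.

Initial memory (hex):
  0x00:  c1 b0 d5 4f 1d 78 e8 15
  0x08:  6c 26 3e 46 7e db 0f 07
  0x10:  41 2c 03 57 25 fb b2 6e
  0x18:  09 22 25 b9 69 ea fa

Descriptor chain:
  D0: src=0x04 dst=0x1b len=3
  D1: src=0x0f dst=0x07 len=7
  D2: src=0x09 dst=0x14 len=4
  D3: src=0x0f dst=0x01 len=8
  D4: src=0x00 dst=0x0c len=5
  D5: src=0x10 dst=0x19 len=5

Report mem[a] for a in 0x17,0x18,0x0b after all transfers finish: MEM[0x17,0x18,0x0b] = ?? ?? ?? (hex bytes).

D0: mem[0x1b..0x1d] <- [1d 78 e8]
D1: mem[0x07..0x0d] <- [07 41 2c 03 57 25 fb]
D2: mem[0x14..0x17] <- [2c 03 57 25]
D3: mem[0x01..0x08] <- [07 41 2c 03 57 2c 03 57]
D4: mem[0x0c..0x10] <- [c1 07 41 2c 03]
D5: mem[0x19..0x1d] <- [03 2c 03 57 2c]
query mem[0x17]=0x25, mem[0x18]=0x09, mem[0x0b]=0x57

MEM[0x17,0x18,0x0b] = 25 09 57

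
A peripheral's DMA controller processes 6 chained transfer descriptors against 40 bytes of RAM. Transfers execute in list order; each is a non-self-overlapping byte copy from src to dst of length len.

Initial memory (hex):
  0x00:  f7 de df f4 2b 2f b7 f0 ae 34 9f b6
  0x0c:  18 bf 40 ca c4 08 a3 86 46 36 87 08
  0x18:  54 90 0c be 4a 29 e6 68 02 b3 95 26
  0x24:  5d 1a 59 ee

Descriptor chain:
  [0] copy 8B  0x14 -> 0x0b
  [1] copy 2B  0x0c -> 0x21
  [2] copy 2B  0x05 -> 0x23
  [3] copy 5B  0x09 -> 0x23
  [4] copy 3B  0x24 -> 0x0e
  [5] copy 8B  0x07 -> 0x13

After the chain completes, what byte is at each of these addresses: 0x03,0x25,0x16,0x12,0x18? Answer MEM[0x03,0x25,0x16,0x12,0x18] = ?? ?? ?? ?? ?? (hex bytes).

[0] 0x14->0x0b len=8 : 46 36 87 08 54 90 0c be
[1] 0x0c->0x21 len=2 : 36 87
[2] 0x05->0x23 len=2 : 2f b7
[3] 0x09->0x23 len=5 : 34 9f 46 36 87
[4] 0x24->0x0e len=3 : 9f 46 36
[5] 0x07->0x13 len=8 : f0 ae 34 9f 46 36 87 9f
query mem[0x03]=0xf4, mem[0x25]=0x46, mem[0x16]=0x9f, mem[0x12]=0xbe, mem[0x18]=0x36

MEM[0x03,0x25,0x16,0x12,0x18] = f4 46 9f be 36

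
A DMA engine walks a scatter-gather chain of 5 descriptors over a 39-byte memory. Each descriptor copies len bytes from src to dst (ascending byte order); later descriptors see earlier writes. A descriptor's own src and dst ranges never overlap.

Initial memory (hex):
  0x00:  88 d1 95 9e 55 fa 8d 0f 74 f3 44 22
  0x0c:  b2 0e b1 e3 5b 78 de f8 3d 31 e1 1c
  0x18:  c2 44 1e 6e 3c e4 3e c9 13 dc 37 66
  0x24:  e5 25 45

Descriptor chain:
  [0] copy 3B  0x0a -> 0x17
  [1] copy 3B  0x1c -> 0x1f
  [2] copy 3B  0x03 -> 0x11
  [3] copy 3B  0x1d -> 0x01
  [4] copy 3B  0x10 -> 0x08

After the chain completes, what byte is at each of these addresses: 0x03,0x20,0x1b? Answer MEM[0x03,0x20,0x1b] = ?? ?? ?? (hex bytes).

[0] 0x0a->0x17 len=3 : 44 22 b2
[1] 0x1c->0x1f len=3 : 3c e4 3e
[2] 0x03->0x11 len=3 : 9e 55 fa
[3] 0x1d->0x01 len=3 : e4 3e 3c
[4] 0x10->0x08 len=3 : 5b 9e 55
query mem[0x03]=0x3c, mem[0x20]=0xe4, mem[0x1b]=0x6e

MEM[0x03,0x20,0x1b] = 3c e4 6e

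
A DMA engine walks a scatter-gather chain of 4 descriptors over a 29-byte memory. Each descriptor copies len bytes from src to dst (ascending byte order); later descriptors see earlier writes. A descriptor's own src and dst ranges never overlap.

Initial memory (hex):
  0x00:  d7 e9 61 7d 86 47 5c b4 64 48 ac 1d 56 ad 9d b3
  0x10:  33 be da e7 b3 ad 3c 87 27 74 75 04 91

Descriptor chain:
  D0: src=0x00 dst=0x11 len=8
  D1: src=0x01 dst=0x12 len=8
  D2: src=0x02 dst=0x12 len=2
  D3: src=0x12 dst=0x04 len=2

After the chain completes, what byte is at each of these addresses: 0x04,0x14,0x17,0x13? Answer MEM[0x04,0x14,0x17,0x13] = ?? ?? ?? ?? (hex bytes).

MEM[0x04,0x14,0x17,0x13] = 61 7d 5c 7d

#0 dst[0x11+8] := {0xd7,0xe9,0x61,0x7d,0x86,0x47,0x5c,0xb4}
#1 dst[0x12+8] := {0xe9,0x61,0x7d,0x86,0x47,0x5c,0xb4,0x64}
#2 dst[0x12+2] := {0x61,0x7d}
#3 dst[0x04+2] := {0x61,0x7d}
query mem[0x04]=0x61, mem[0x14]=0x7d, mem[0x17]=0x5c, mem[0x13]=0x7d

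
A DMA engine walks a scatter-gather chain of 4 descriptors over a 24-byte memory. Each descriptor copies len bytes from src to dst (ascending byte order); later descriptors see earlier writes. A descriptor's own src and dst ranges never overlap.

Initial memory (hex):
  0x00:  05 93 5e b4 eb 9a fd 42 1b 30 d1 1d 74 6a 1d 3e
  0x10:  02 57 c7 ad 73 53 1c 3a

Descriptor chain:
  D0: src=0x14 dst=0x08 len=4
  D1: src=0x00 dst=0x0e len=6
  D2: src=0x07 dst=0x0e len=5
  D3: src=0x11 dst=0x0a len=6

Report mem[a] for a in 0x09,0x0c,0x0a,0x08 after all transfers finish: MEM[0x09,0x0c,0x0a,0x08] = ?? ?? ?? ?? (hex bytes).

D0: mem[0x08..0x0b] <- [73 53 1c 3a]
D1: mem[0x0e..0x13] <- [05 93 5e b4 eb 9a]
D2: mem[0x0e..0x12] <- [42 73 53 1c 3a]
D3: mem[0x0a..0x0f] <- [1c 3a 9a 73 53 1c]
query mem[0x09]=0x53, mem[0x0c]=0x9a, mem[0x0a]=0x1c, mem[0x08]=0x73

MEM[0x09,0x0c,0x0a,0x08] = 53 9a 1c 73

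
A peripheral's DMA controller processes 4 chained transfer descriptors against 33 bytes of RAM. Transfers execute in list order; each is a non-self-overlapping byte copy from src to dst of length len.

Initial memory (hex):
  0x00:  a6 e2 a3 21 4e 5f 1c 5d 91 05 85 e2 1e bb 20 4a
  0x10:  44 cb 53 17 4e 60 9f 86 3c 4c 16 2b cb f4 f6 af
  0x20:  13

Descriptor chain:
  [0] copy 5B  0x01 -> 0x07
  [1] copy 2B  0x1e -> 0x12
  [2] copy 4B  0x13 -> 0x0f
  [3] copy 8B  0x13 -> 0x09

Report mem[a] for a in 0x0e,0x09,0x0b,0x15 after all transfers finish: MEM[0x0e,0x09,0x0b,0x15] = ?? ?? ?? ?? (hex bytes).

#0 dst[0x07+5] := {0xe2,0xa3,0x21,0x4e,0x5f}
#1 dst[0x12+2] := {0xf6,0xaf}
#2 dst[0x0f+4] := {0xaf,0x4e,0x60,0x9f}
#3 dst[0x09+8] := {0xaf,0x4e,0x60,0x9f,0x86,0x3c,0x4c,0x16}
query mem[0x0e]=0x3c, mem[0x09]=0xaf, mem[0x0b]=0x60, mem[0x15]=0x60

MEM[0x0e,0x09,0x0b,0x15] = 3c af 60 60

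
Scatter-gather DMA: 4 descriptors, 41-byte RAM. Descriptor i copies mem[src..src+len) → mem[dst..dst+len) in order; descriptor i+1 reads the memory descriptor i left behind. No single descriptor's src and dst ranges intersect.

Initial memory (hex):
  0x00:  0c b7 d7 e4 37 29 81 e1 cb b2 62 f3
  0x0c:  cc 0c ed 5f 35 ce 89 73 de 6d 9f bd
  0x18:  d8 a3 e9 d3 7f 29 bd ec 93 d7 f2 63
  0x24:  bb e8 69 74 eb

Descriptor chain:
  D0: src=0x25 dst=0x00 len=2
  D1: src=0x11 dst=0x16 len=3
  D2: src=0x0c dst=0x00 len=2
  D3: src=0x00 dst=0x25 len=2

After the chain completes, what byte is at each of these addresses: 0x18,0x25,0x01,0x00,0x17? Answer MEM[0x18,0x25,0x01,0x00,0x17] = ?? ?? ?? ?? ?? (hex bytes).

D0: mem[0x00..0x01] <- [e8 69]
D1: mem[0x16..0x18] <- [ce 89 73]
D2: mem[0x00..0x01] <- [cc 0c]
D3: mem[0x25..0x26] <- [cc 0c]
query mem[0x18]=0x73, mem[0x25]=0xcc, mem[0x01]=0x0c, mem[0x00]=0xcc, mem[0x17]=0x89

MEM[0x18,0x25,0x01,0x00,0x17] = 73 cc 0c cc 89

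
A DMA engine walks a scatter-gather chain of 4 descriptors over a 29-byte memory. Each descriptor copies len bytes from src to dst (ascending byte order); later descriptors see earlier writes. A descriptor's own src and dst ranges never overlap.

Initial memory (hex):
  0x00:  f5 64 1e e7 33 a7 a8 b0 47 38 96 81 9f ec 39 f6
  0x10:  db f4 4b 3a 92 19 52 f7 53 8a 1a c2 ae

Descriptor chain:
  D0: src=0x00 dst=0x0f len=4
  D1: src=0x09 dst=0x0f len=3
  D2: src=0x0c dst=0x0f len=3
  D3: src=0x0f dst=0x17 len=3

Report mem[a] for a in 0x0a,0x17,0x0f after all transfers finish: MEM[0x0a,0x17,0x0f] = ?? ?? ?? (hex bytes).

MEM[0x0a,0x17,0x0f] = 96 9f 9f

#0 dst[0x0f+4] := {0xf5,0x64,0x1e,0xe7}
#1 dst[0x0f+3] := {0x38,0x96,0x81}
#2 dst[0x0f+3] := {0x9f,0xec,0x39}
#3 dst[0x17+3] := {0x9f,0xec,0x39}
query mem[0x0a]=0x96, mem[0x17]=0x9f, mem[0x0f]=0x9f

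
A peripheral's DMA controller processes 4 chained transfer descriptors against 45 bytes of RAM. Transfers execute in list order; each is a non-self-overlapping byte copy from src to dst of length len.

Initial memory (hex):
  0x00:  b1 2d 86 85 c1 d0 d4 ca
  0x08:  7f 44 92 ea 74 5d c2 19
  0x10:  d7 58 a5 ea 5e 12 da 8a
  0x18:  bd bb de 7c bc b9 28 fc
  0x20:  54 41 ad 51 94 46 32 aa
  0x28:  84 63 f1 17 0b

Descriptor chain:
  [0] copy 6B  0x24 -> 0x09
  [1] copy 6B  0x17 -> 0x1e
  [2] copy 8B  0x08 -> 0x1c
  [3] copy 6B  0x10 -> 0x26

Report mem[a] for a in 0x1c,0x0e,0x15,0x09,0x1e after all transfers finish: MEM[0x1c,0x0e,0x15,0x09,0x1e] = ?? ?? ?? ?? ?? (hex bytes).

MEM[0x1c,0x0e,0x15,0x09,0x1e] = 7f 63 12 94 46

  after D0: wrote 6B at 0x09 = 944632aa8463
  after D1: wrote 6B at 0x1e = 8abdbbde7cbc
  after D2: wrote 8B at 0x1c = 7f944632aa846319
  after D3: wrote 6B at 0x26 = d758a5ea5e12
query mem[0x1c]=0x7f, mem[0x0e]=0x63, mem[0x15]=0x12, mem[0x09]=0x94, mem[0x1e]=0x46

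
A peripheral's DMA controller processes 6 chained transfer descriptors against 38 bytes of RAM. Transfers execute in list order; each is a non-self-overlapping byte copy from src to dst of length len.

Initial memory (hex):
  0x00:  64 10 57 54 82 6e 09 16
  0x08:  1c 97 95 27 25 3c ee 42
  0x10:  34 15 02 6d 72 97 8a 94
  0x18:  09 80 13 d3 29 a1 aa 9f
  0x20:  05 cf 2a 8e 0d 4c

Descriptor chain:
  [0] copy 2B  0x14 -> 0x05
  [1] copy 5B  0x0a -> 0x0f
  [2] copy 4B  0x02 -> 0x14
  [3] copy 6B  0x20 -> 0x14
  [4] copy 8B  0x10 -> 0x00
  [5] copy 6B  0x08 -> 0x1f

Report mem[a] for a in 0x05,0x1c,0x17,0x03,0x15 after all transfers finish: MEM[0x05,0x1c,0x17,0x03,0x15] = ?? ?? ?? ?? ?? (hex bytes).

MEM[0x05,0x1c,0x17,0x03,0x15] = cf 29 8e ee cf

D0: mem[0x05..0x06] <- [72 97]
D1: mem[0x0f..0x13] <- [95 27 25 3c ee]
D2: mem[0x14..0x17] <- [57 54 82 72]
D3: mem[0x14..0x19] <- [05 cf 2a 8e 0d 4c]
D4: mem[0x00..0x07] <- [27 25 3c ee 05 cf 2a 8e]
D5: mem[0x1f..0x24] <- [1c 97 95 27 25 3c]
query mem[0x05]=0xcf, mem[0x1c]=0x29, mem[0x17]=0x8e, mem[0x03]=0xee, mem[0x15]=0xcf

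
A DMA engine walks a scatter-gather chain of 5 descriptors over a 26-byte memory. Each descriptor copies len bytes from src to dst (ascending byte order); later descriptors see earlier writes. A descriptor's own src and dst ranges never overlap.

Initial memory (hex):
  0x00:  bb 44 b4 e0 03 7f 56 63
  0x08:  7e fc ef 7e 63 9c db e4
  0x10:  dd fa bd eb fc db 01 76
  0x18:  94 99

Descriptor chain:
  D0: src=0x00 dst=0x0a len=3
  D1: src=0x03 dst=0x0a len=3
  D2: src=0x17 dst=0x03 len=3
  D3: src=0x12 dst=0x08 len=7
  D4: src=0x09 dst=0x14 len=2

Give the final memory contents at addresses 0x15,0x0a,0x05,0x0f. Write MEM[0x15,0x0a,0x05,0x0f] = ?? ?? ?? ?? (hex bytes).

MEM[0x15,0x0a,0x05,0x0f] = fc fc 99 e4

[0] 0x00->0x0a len=3 : bb 44 b4
[1] 0x03->0x0a len=3 : e0 03 7f
[2] 0x17->0x03 len=3 : 76 94 99
[3] 0x12->0x08 len=7 : bd eb fc db 01 76 94
[4] 0x09->0x14 len=2 : eb fc
query mem[0x15]=0xfc, mem[0x0a]=0xfc, mem[0x05]=0x99, mem[0x0f]=0xe4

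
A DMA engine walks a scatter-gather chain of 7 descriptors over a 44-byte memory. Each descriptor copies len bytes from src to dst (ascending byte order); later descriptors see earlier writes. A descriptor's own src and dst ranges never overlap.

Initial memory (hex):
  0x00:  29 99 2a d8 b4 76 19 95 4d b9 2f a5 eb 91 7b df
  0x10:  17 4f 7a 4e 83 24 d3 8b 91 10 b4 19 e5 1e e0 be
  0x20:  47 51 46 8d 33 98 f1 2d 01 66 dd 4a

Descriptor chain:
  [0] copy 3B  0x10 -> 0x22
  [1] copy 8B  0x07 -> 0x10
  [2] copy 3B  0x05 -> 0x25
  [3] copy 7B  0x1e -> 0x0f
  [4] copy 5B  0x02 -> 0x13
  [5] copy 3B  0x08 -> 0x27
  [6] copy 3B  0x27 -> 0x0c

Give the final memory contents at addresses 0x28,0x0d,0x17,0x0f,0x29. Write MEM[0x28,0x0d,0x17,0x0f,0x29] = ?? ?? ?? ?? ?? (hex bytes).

#0 dst[0x22+3] := {0x17,0x4f,0x7a}
#1 dst[0x10+8] := {0x95,0x4d,0xb9,0x2f,0xa5,0xeb,0x91,0x7b}
#2 dst[0x25+3] := {0x76,0x19,0x95}
#3 dst[0x0f+7] := {0xe0,0xbe,0x47,0x51,0x17,0x4f,0x7a}
#4 dst[0x13+5] := {0x2a,0xd8,0xb4,0x76,0x19}
#5 dst[0x27+3] := {0x4d,0xb9,0x2f}
#6 dst[0x0c+3] := {0x4d,0xb9,0x2f}
query mem[0x28]=0xb9, mem[0x0d]=0xb9, mem[0x17]=0x19, mem[0x0f]=0xe0, mem[0x29]=0x2f

MEM[0x28,0x0d,0x17,0x0f,0x29] = b9 b9 19 e0 2f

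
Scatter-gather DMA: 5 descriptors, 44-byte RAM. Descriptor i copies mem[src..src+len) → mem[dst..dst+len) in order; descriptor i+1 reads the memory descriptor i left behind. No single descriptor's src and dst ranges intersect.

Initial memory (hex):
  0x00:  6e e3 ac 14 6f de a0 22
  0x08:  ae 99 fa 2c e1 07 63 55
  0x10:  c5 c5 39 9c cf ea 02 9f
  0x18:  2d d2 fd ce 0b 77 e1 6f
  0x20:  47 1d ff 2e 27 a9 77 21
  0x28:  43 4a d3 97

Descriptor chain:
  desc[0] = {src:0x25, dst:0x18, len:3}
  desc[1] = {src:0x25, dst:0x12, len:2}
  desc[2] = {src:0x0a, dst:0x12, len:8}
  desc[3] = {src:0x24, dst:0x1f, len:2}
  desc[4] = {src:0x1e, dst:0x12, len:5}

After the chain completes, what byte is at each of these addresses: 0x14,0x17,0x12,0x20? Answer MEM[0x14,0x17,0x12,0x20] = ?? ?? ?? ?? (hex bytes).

MEM[0x14,0x17,0x12,0x20] = a9 55 e1 a9

[0] 0x25->0x18 len=3 : a9 77 21
[1] 0x25->0x12 len=2 : a9 77
[2] 0x0a->0x12 len=8 : fa 2c e1 07 63 55 c5 c5
[3] 0x24->0x1f len=2 : 27 a9
[4] 0x1e->0x12 len=5 : e1 27 a9 1d ff
query mem[0x14]=0xa9, mem[0x17]=0x55, mem[0x12]=0xe1, mem[0x20]=0xa9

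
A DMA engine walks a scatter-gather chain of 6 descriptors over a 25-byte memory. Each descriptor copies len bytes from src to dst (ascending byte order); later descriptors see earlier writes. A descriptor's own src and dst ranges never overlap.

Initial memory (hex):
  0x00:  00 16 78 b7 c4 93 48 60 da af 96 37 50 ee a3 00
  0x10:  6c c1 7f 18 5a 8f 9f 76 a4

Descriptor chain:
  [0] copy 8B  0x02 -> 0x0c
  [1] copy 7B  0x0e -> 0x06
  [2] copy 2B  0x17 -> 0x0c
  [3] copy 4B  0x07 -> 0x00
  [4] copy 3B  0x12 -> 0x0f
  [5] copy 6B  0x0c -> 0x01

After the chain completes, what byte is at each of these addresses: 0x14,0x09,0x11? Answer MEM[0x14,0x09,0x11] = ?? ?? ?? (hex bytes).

MEM[0x14,0x09,0x11] = 5a 60 5a

D0: mem[0x0c..0x13] <- [78 b7 c4 93 48 60 da af]
D1: mem[0x06..0x0c] <- [c4 93 48 60 da af 5a]
D2: mem[0x0c..0x0d] <- [76 a4]
D3: mem[0x00..0x03] <- [93 48 60 da]
D4: mem[0x0f..0x11] <- [da af 5a]
D5: mem[0x01..0x06] <- [76 a4 c4 da af 5a]
query mem[0x14]=0x5a, mem[0x09]=0x60, mem[0x11]=0x5a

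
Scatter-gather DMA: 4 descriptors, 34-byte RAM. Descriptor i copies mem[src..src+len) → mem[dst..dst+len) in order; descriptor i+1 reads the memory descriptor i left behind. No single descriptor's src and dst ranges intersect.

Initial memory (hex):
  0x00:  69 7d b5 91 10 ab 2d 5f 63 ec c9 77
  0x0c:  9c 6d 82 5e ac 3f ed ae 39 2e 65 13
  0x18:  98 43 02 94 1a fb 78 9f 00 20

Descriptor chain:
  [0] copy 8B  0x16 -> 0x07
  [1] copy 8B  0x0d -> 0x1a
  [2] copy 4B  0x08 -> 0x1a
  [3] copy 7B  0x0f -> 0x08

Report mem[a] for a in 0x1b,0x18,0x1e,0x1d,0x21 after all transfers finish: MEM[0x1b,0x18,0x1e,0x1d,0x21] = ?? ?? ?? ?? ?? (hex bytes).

#0 dst[0x07+8] := {0x65,0x13,0x98,0x43,0x02,0x94,0x1a,0xfb}
#1 dst[0x1a+8] := {0x1a,0xfb,0x5e,0xac,0x3f,0xed,0xae,0x39}
#2 dst[0x1a+4] := {0x13,0x98,0x43,0x02}
#3 dst[0x08+7] := {0x5e,0xac,0x3f,0xed,0xae,0x39,0x2e}
query mem[0x1b]=0x98, mem[0x18]=0x98, mem[0x1e]=0x3f, mem[0x1d]=0x02, mem[0x21]=0x39

MEM[0x1b,0x18,0x1e,0x1d,0x21] = 98 98 3f 02 39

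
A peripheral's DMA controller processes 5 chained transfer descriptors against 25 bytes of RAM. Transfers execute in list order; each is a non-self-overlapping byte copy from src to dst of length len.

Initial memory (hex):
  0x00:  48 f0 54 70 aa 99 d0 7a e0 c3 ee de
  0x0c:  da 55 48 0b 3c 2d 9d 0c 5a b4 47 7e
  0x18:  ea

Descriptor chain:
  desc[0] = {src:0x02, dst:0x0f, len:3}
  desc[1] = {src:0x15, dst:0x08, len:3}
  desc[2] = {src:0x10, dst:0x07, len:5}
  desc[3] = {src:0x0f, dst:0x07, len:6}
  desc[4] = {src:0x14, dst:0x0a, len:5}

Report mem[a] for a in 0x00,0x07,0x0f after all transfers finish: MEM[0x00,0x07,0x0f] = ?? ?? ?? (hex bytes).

MEM[0x00,0x07,0x0f] = 48 54 54

[0] 0x02->0x0f len=3 : 54 70 aa
[1] 0x15->0x08 len=3 : b4 47 7e
[2] 0x10->0x07 len=5 : 70 aa 9d 0c 5a
[3] 0x0f->0x07 len=6 : 54 70 aa 9d 0c 5a
[4] 0x14->0x0a len=5 : 5a b4 47 7e ea
query mem[0x00]=0x48, mem[0x07]=0x54, mem[0x0f]=0x54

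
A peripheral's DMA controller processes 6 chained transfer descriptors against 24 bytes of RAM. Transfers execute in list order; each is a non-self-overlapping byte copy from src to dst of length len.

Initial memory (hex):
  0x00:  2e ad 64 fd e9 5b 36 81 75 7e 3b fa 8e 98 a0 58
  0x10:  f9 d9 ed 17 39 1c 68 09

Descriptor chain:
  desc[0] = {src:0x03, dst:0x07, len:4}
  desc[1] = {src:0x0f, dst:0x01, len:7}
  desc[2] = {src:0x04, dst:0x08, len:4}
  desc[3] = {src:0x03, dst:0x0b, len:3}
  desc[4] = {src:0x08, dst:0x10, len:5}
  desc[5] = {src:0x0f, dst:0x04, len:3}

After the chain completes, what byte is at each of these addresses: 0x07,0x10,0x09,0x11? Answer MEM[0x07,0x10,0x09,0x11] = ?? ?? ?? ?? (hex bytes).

  after D0: wrote 4B at 0x07 = fde95b36
  after D1: wrote 7B at 0x01 = 58f9d9ed17391c
  after D2: wrote 4B at 0x08 = ed17391c
  after D3: wrote 3B at 0x0b = d9ed17
  after D4: wrote 5B at 0x10 = ed1739d9ed
  after D5: wrote 3B at 0x04 = 58ed17
query mem[0x07]=0x1c, mem[0x10]=0xed, mem[0x09]=0x17, mem[0x11]=0x17

MEM[0x07,0x10,0x09,0x11] = 1c ed 17 17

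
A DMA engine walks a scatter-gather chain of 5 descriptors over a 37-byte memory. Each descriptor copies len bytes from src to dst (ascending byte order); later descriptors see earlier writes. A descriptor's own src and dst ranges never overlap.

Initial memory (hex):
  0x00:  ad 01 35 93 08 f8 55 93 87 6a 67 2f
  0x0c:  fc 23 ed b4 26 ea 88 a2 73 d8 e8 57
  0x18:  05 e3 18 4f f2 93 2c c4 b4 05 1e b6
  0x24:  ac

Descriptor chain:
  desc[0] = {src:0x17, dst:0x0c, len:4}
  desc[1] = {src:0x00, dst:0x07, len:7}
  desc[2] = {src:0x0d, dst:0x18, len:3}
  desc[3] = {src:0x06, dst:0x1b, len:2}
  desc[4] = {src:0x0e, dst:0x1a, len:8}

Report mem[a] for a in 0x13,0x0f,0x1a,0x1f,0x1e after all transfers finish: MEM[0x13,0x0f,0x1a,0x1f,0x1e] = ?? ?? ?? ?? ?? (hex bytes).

MEM[0x13,0x0f,0x1a,0x1f,0x1e] = a2 18 e3 a2 88

#0 dst[0x0c+4] := {0x57,0x05,0xe3,0x18}
#1 dst[0x07+7] := {0xad,0x01,0x35,0x93,0x08,0xf8,0x55}
#2 dst[0x18+3] := {0x55,0xe3,0x18}
#3 dst[0x1b+2] := {0x55,0xad}
#4 dst[0x1a+8] := {0xe3,0x18,0x26,0xea,0x88,0xa2,0x73,0xd8}
query mem[0x13]=0xa2, mem[0x0f]=0x18, mem[0x1a]=0xe3, mem[0x1f]=0xa2, mem[0x1e]=0x88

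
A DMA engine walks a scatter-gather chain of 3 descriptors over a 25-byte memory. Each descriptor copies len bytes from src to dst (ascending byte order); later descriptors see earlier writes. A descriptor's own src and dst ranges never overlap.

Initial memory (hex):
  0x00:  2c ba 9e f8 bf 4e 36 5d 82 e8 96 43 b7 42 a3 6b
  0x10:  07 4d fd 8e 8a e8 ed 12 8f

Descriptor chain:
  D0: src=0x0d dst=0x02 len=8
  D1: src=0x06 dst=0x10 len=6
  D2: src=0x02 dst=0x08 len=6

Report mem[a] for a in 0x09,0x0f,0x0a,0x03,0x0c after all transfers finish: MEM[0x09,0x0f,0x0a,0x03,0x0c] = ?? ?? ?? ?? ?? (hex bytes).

  after D0: wrote 8B at 0x02 = 42a36b074dfd8e8a
  after D1: wrote 6B at 0x10 = 4dfd8e8a9643
  after D2: wrote 6B at 0x08 = 42a36b074dfd
query mem[0x09]=0xa3, mem[0x0f]=0x6b, mem[0x0a]=0x6b, mem[0x03]=0xa3, mem[0x0c]=0x4d

MEM[0x09,0x0f,0x0a,0x03,0x0c] = a3 6b 6b a3 4d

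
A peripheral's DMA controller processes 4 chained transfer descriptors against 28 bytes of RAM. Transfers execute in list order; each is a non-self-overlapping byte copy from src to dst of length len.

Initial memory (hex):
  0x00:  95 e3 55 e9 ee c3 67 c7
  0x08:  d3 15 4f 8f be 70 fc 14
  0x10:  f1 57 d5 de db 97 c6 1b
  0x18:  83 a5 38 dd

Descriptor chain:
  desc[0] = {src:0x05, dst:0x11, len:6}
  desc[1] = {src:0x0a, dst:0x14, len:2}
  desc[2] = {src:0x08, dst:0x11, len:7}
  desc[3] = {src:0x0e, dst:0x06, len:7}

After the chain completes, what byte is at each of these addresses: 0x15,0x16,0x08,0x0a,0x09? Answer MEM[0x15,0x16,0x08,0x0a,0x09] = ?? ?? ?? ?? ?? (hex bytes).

MEM[0x15,0x16,0x08,0x0a,0x09] = be 70 f1 15 d3

#0 dst[0x11+6] := {0xc3,0x67,0xc7,0xd3,0x15,0x4f}
#1 dst[0x14+2] := {0x4f,0x8f}
#2 dst[0x11+7] := {0xd3,0x15,0x4f,0x8f,0xbe,0x70,0xfc}
#3 dst[0x06+7] := {0xfc,0x14,0xf1,0xd3,0x15,0x4f,0x8f}
query mem[0x15]=0xbe, mem[0x16]=0x70, mem[0x08]=0xf1, mem[0x0a]=0x15, mem[0x09]=0xd3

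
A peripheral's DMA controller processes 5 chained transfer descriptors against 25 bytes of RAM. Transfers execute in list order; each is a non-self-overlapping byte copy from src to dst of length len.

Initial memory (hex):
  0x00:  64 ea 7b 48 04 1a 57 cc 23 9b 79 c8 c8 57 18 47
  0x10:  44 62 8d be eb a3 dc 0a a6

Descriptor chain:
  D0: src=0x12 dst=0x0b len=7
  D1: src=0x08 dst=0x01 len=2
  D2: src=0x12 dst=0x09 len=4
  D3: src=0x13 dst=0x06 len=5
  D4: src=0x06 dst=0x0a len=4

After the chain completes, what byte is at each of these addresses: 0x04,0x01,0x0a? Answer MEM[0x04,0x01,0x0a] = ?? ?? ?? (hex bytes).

[0] 0x12->0x0b len=7 : 8d be eb a3 dc 0a a6
[1] 0x08->0x01 len=2 : 23 9b
[2] 0x12->0x09 len=4 : 8d be eb a3
[3] 0x13->0x06 len=5 : be eb a3 dc 0a
[4] 0x06->0x0a len=4 : be eb a3 dc
query mem[0x04]=0x04, mem[0x01]=0x23, mem[0x0a]=0xbe

MEM[0x04,0x01,0x0a] = 04 23 be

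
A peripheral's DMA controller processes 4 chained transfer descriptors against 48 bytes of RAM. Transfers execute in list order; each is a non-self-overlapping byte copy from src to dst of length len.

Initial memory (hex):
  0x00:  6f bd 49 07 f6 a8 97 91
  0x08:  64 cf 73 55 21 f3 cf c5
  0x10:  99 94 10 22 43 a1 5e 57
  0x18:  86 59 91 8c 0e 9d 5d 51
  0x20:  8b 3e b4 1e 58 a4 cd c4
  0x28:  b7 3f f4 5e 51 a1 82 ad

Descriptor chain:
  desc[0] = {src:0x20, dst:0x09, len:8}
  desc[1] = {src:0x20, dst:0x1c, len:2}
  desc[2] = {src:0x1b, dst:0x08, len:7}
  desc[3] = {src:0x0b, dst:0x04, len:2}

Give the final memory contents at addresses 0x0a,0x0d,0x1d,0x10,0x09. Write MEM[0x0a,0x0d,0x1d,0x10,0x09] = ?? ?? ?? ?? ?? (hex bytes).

[0] 0x20->0x09 len=8 : 8b 3e b4 1e 58 a4 cd c4
[1] 0x20->0x1c len=2 : 8b 3e
[2] 0x1b->0x08 len=7 : 8c 8b 3e 5d 51 8b 3e
[3] 0x0b->0x04 len=2 : 5d 51
query mem[0x0a]=0x3e, mem[0x0d]=0x8b, mem[0x1d]=0x3e, mem[0x10]=0xc4, mem[0x09]=0x8b

MEM[0x0a,0x0d,0x1d,0x10,0x09] = 3e 8b 3e c4 8b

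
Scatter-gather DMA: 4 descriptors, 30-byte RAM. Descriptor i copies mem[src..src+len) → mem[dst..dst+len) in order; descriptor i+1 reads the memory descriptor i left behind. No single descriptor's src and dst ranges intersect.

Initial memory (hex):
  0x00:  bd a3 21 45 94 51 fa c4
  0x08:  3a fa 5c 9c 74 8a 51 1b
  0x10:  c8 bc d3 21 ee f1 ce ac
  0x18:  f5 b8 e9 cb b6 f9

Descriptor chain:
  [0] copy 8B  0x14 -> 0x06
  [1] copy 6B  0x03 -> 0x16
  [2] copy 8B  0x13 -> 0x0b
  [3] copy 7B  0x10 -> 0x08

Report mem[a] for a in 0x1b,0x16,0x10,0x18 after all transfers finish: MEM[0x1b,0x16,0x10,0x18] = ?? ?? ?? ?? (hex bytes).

MEM[0x1b,0x16,0x10,0x18] = ce 45 51 51

[0] 0x14->0x06 len=8 : ee f1 ce ac f5 b8 e9 cb
[1] 0x03->0x16 len=6 : 45 94 51 ee f1 ce
[2] 0x13->0x0b len=8 : 21 ee f1 45 94 51 ee f1
[3] 0x10->0x08 len=7 : 51 ee f1 21 ee f1 45
query mem[0x1b]=0xce, mem[0x16]=0x45, mem[0x10]=0x51, mem[0x18]=0x51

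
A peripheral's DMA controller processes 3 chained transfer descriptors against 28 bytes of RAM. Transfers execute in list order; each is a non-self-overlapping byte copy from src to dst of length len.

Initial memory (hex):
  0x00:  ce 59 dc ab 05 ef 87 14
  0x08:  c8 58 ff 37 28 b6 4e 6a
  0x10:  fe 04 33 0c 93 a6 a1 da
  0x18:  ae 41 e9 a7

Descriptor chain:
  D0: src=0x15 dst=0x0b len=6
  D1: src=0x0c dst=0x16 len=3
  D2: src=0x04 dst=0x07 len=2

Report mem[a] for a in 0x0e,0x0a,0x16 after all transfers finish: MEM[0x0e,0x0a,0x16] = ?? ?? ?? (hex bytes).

[0] 0x15->0x0b len=6 : a6 a1 da ae 41 e9
[1] 0x0c->0x16 len=3 : a1 da ae
[2] 0x04->0x07 len=2 : 05 ef
query mem[0x0e]=0xae, mem[0x0a]=0xff, mem[0x16]=0xa1

MEM[0x0e,0x0a,0x16] = ae ff a1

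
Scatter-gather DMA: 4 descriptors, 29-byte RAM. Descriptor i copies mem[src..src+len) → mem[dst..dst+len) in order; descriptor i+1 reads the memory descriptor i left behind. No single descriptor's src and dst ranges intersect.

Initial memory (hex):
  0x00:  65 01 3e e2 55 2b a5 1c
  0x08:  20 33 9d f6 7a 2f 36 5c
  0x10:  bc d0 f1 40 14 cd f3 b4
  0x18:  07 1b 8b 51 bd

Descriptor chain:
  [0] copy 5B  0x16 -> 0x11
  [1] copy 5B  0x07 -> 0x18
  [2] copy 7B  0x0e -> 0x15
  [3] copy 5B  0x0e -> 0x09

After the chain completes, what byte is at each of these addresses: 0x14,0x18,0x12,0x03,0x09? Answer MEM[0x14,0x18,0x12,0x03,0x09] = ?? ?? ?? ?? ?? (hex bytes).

  after D0: wrote 5B at 0x11 = f3b4071b8b
  after D1: wrote 5B at 0x18 = 1c20339df6
  after D2: wrote 7B at 0x15 = 365cbcf3b4071b
  after D3: wrote 5B at 0x09 = 365cbcf3b4
query mem[0x14]=0x1b, mem[0x18]=0xf3, mem[0x12]=0xb4, mem[0x03]=0xe2, mem[0x09]=0x36

MEM[0x14,0x18,0x12,0x03,0x09] = 1b f3 b4 e2 36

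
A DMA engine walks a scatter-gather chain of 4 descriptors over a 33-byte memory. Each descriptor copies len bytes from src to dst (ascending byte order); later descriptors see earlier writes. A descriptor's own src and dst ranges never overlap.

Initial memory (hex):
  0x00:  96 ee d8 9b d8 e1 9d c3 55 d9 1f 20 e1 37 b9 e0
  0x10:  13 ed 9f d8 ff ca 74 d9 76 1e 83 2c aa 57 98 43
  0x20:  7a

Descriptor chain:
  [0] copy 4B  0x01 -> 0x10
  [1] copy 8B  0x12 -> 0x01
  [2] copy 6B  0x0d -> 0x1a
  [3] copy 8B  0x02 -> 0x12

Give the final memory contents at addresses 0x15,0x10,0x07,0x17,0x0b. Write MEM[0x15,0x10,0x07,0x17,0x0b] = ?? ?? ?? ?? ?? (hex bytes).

MEM[0x15,0x10,0x07,0x17,0x0b] = 74 ee 76 76 20

#0 dst[0x10+4] := {0xee,0xd8,0x9b,0xd8}
#1 dst[0x01+8] := {0x9b,0xd8,0xff,0xca,0x74,0xd9,0x76,0x1e}
#2 dst[0x1a+6] := {0x37,0xb9,0xe0,0xee,0xd8,0x9b}
#3 dst[0x12+8] := {0xd8,0xff,0xca,0x74,0xd9,0x76,0x1e,0xd9}
query mem[0x15]=0x74, mem[0x10]=0xee, mem[0x07]=0x76, mem[0x17]=0x76, mem[0x0b]=0x20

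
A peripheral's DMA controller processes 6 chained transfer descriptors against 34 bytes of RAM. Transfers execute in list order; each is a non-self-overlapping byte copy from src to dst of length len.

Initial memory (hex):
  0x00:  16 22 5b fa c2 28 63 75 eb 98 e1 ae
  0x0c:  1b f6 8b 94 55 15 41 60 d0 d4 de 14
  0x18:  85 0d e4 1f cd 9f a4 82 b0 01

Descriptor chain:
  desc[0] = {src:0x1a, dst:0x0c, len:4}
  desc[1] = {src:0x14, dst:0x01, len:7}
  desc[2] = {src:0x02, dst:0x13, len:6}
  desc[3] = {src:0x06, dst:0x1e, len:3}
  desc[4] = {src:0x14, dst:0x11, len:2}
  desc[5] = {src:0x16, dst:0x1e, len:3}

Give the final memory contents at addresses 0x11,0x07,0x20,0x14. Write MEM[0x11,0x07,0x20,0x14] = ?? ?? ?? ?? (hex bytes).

MEM[0x11,0x07,0x20,0x14] = de e4 e4 de

  after D0: wrote 4B at 0x0c = e41fcd9f
  after D1: wrote 7B at 0x01 = d0d4de14850de4
  after D2: wrote 6B at 0x13 = d4de14850de4
  after D3: wrote 3B at 0x1e = 0de4eb
  after D4: wrote 2B at 0x11 = de14
  after D5: wrote 3B at 0x1e = 850de4
query mem[0x11]=0xde, mem[0x07]=0xe4, mem[0x20]=0xe4, mem[0x14]=0xde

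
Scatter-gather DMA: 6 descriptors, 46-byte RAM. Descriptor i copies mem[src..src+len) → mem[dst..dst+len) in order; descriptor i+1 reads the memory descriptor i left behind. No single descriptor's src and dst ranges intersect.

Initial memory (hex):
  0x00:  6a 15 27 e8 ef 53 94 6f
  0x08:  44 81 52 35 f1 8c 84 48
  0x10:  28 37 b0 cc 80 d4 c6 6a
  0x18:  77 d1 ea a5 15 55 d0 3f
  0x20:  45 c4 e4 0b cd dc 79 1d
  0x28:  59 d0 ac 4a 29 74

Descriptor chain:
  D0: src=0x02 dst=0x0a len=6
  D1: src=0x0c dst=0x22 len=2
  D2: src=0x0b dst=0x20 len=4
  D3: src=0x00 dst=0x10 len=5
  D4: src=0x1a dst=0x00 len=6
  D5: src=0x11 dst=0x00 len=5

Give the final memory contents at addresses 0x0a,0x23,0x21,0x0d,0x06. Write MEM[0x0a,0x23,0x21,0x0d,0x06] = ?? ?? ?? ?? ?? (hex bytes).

MEM[0x0a,0x23,0x21,0x0d,0x06] = 27 94 ef 53 94

#0 dst[0x0a+6] := {0x27,0xe8,0xef,0x53,0x94,0x6f}
#1 dst[0x22+2] := {0xef,0x53}
#2 dst[0x20+4] := {0xe8,0xef,0x53,0x94}
#3 dst[0x10+5] := {0x6a,0x15,0x27,0xe8,0xef}
#4 dst[0x00+6] := {0xea,0xa5,0x15,0x55,0xd0,0x3f}
#5 dst[0x00+5] := {0x15,0x27,0xe8,0xef,0xd4}
query mem[0x0a]=0x27, mem[0x23]=0x94, mem[0x21]=0xef, mem[0x0d]=0x53, mem[0x06]=0x94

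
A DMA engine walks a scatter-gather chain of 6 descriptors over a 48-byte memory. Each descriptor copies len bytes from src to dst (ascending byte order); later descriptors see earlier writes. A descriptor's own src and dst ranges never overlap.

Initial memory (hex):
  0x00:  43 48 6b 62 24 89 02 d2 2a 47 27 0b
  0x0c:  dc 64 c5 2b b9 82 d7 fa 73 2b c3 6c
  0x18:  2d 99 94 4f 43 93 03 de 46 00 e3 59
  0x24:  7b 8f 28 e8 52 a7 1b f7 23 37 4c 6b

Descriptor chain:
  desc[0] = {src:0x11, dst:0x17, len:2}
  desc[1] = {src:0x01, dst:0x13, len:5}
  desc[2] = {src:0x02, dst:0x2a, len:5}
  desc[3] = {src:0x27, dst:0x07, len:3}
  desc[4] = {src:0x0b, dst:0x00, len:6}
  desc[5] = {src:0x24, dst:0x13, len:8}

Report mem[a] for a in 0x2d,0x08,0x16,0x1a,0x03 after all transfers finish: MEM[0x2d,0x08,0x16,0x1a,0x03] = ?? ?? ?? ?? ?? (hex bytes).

D0: mem[0x17..0x18] <- [82 d7]
D1: mem[0x13..0x17] <- [48 6b 62 24 89]
D2: mem[0x2a..0x2e] <- [6b 62 24 89 02]
D3: mem[0x07..0x09] <- [e8 52 a7]
D4: mem[0x00..0x05] <- [0b dc 64 c5 2b b9]
D5: mem[0x13..0x1a] <- [7b 8f 28 e8 52 a7 6b 62]
query mem[0x2d]=0x89, mem[0x08]=0x52, mem[0x16]=0xe8, mem[0x1a]=0x62, mem[0x03]=0xc5

MEM[0x2d,0x08,0x16,0x1a,0x03] = 89 52 e8 62 c5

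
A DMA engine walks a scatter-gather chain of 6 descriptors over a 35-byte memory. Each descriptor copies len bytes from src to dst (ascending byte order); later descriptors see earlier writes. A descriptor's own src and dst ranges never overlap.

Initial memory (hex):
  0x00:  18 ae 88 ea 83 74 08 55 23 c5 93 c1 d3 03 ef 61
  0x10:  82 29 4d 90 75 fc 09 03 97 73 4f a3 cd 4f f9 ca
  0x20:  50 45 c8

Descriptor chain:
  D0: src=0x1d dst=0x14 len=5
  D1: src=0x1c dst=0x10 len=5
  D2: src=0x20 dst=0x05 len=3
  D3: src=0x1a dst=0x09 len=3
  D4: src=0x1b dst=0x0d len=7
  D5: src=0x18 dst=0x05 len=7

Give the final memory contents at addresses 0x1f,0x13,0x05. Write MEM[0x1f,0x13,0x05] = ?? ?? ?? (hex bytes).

MEM[0x1f,0x13,0x05] = ca 45 45

  after D0: wrote 5B at 0x14 = 4ff9ca5045
  after D1: wrote 5B at 0x10 = cd4ff9ca50
  after D2: wrote 3B at 0x05 = 5045c8
  after D3: wrote 3B at 0x09 = 4fa3cd
  after D4: wrote 7B at 0x0d = a3cd4ff9ca5045
  after D5: wrote 7B at 0x05 = 45734fa3cd4ff9
query mem[0x1f]=0xca, mem[0x13]=0x45, mem[0x05]=0x45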